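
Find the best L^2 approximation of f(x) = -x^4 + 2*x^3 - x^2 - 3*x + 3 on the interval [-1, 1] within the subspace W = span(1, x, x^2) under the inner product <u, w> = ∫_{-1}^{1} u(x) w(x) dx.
g(x) = -13*x^2/7 - 9*x/5 + 108/35

The best approximation g ∈ W is the orthogonal projection of f onto W. Writing g = a_0 + a_1 x + a_2 x^2, the coefficients solve the normal equations G · a = b where
  G_{ij} = <φ_i, φ_j> and b_i = <f, φ_i>, with φ_0 = 1, φ_1 = x, φ_2 = x^2.
G =
  [2, 0, 2/3]
  [0, 2/3, 0]
  [2/3, 0, 2/5],
b = (74/15, -6/5, 46/35).
Solving gives a_0 = 108/35, a_1 = -9/5, a_2 = -13/7, so
  g(x) = -13*x^2/7 - 9*x/5 + 108/35.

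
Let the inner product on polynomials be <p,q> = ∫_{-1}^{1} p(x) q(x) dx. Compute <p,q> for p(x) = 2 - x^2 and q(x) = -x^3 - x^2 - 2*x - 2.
<p,q> = -38/5

Expand the product: p(x)·q(x) = x^5 + x^4 - 4*x - 4.
∫_{-1}^{1} of each monomial x^k gives [2/(k+1) if k even, 0 if k odd]. Integrating term-by-term (or equivalently evaluating the antiderivative F(x) = x^6/6 + x^5/5 - 2*x^2 - 4*x at the endpoints):
  F(1) − F(−1) = -169/30 − (59/30) = -38/5.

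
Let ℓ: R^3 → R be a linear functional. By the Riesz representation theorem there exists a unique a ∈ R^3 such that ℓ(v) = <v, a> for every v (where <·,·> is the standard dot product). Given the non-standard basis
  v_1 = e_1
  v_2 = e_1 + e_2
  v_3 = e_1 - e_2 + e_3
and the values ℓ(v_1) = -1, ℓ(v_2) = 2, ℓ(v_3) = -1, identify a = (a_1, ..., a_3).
a = (-1, 3, 3)

Write a = (a_1, ..., a_3) in the standard basis. For each basis vector v_i, ℓ(v_i) = <v_i, a> is a linear equation in the a_j's. Collect the n equations into a matrix system V a = ℓ, where row i of V is v_i (expressed in the standard basis). Since V is invertible (lower-triangular with 1s on the diagonal, up to permutation), solve by back-substitution:
  V =
[[1, 0, 0],
 [1, 1, 0],
 [1, -1, 1]]
  V a = (-1, 2, -1)
Solving gives a = (-1, 3, 3).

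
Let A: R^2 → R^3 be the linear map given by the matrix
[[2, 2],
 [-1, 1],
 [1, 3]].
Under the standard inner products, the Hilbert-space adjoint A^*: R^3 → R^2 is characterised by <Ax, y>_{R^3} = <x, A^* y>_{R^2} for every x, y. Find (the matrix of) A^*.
A^* = A^T =
[[2, -1, 1],
 [2, 1, 3]]

For real matrices with standard dot products, the defining identity <Ax, y> = <x, A^* y> gives (Ax)^T y = x^T (A^*) y, i.e. x^T A^T y = x^T (A^*) y. Since this holds for all x, y, we must have A^* = A^T. Therefore
A^* =
[[2, -1, 1],
 [2, 1, 3]].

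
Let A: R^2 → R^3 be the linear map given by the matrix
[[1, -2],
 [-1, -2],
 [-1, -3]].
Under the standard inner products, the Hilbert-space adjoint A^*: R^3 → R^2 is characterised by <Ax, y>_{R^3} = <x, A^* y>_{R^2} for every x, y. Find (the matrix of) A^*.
A^* = A^T =
[[1, -1, -1],
 [-2, -2, -3]]

For real matrices with standard dot products, the defining identity <Ax, y> = <x, A^* y> gives (Ax)^T y = x^T (A^*) y, i.e. x^T A^T y = x^T (A^*) y. Since this holds for all x, y, we must have A^* = A^T. Therefore
A^* =
[[1, -1, -1],
 [-2, -2, -3]].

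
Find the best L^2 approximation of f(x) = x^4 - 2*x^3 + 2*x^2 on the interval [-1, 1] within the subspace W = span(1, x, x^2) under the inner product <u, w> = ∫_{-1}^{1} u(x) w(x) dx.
g(x) = 20*x^2/7 - 6*x/5 - 3/35

The best approximation g ∈ W is the orthogonal projection of f onto W. Writing g = a_0 + a_1 x + a_2 x^2, the coefficients solve the normal equations G · a = b where
  G_{ij} = <φ_i, φ_j> and b_i = <f, φ_i>, with φ_0 = 1, φ_1 = x, φ_2 = x^2.
G =
  [2, 0, 2/3]
  [0, 2/3, 0]
  [2/3, 0, 2/5],
b = (26/15, -4/5, 38/35).
Solving gives a_0 = -3/35, a_1 = -6/5, a_2 = 20/7, so
  g(x) = 20*x^2/7 - 6*x/5 - 3/35.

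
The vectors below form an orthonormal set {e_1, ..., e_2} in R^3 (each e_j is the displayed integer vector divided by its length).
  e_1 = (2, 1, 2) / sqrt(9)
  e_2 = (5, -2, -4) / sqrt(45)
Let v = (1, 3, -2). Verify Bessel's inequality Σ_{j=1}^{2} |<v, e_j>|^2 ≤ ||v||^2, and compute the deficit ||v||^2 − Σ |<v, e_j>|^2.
Σ |<v, e_j>|^2 = 6/5; ||v||^2 = 14; deficit = 64/5

Write each e_j = u_j / sqrt(<u_j, u_j>) where u_j is the displayed integer vector. Then <v, e_j> = <v, u_j> / sqrt(<u_j, u_j>), so |<v, e_j>|^2 = <v, u_j>^2 / <u_j, u_j>.
Coefficients: <v, e_1> = 1/sqrt(9), <v, e_2> = 7/sqrt(45).
Square and sum: Σ |<v, e_j>|^2 = 6/5.
Compute ||v||^2 = v·v = 14.
Deficit = 14 − 6/5 = 64/5 ≥ 0, confirming Bessel's inequality. (The deficit equals ||v − Σ <v,e_j> e_j||^2, the squared distance from v to span{e_j}.)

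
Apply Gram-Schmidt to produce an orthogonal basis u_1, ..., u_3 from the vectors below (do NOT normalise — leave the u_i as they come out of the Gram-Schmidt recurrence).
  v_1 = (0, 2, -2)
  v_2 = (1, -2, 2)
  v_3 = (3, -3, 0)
Orthogonal basis:
  u_1 = (0, 2, -2)
  u_2 = (1, 0, 0)
  u_3 = (0, -3/2, -3/2)

Apply the Gram-Schmidt recurrence
  u_1 = v_1
  u_i = v_i − Σ_{j<i} ((v_i · u_j) / (u_j · u_j)) · u_j.

Step by step this gives:
  u_1 = (0, 2, -2)
  u_2 = (1, 0, 0)
  u_3 = (0, -3/2, -3/2)

Orthogonality check:
  u_2 · u_1 = 0 (should be 0)
  u_3 · u_1 = 0 (should be 0)
  u_3 · u_2 = 0 (should be 0)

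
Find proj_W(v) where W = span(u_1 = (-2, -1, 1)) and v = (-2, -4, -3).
proj_W(v) = (-5/3, -5/6, 5/6)

Set up U = [u_1 | ... | u_1] ∈ R^(3×1). The projector onto W = col(U) is P = U (U^T U)^(-1) U^T.
Compute U^T U =
  [6],
and U^T v = (5).
Solve U^T U · c = U^T v for the coefficients: c = (5/6). The projection is proj_W(v) = U c.
Check: (v - proj_W(v)) · u_1 = 0  (should be 0).
Result: proj_W(v) = (-5/3, -5/6, 5/6).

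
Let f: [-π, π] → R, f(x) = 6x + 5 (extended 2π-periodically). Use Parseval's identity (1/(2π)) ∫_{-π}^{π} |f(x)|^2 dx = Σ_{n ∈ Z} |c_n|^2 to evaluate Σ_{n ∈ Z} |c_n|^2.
Σ |c_n|^2 = 12π^2 + 25

Expand and integrate term by term over [-π, π]:
  ∫ (6x)^2 dx = 36·(2π^3/3); ∫ 2·6·(5)·x dx = 0 (odd integrand); ∫ 5^2 dx = 25·2π.
So (1/(2π)) ∫_{-π}^{π} (6x + 5)^2 dx = 36π^2/3 + 25 = 12π^2 + 25.
Parseval ⇒ Σ |c_n|^2 = 12π^2 + 25.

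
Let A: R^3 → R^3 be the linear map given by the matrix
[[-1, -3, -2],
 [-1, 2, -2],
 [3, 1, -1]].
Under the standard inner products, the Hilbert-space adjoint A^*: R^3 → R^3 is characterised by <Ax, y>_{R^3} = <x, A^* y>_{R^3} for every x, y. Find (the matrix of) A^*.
A^* = A^T =
[[-1, -1, 3],
 [-3, 2, 1],
 [-2, -2, -1]]

For real matrices with standard dot products, the defining identity <Ax, y> = <x, A^* y> gives (Ax)^T y = x^T (A^*) y, i.e. x^T A^T y = x^T (A^*) y. Since this holds for all x, y, we must have A^* = A^T. Therefore
A^* =
[[-1, -1, 3],
 [-3, 2, 1],
 [-2, -2, -1]].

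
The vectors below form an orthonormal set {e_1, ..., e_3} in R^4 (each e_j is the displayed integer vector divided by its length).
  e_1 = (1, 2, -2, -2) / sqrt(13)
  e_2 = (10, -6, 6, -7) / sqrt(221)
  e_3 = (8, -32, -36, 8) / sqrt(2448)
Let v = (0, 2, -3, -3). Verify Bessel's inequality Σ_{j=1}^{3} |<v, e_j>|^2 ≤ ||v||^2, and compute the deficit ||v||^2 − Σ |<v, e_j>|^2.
Σ |<v, e_j>|^2 = 182/9; ||v||^2 = 22; deficit = 16/9

Write each e_j = u_j / sqrt(<u_j, u_j>) where u_j is the displayed integer vector. Then <v, e_j> = <v, u_j> / sqrt(<u_j, u_j>), so |<v, e_j>|^2 = <v, u_j>^2 / <u_j, u_j>.
Coefficients: <v, e_1> = 16/sqrt(13), <v, e_2> = -9/sqrt(221), <v, e_3> = 20/sqrt(2448).
Square and sum: Σ |<v, e_j>|^2 = 182/9.
Compute ||v||^2 = v·v = 22.
Deficit = 22 − 182/9 = 16/9 ≥ 0, confirming Bessel's inequality. (The deficit equals ||v − Σ <v,e_j> e_j||^2, the squared distance from v to span{e_j}.)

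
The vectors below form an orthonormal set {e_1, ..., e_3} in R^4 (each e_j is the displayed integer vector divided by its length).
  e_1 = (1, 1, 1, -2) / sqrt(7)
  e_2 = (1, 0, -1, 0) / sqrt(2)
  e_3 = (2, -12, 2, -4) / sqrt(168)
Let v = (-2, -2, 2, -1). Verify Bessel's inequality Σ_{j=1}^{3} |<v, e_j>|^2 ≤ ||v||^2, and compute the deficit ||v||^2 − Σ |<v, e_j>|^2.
Σ |<v, e_j>|^2 = 38/3; ||v||^2 = 13; deficit = 1/3

Write each e_j = u_j / sqrt(<u_j, u_j>) where u_j is the displayed integer vector. Then <v, e_j> = <v, u_j> / sqrt(<u_j, u_j>), so |<v, e_j>|^2 = <v, u_j>^2 / <u_j, u_j>.
Coefficients: <v, e_1> = 0/sqrt(7), <v, e_2> = -4/sqrt(2), <v, e_3> = 28/sqrt(168).
Square and sum: Σ |<v, e_j>|^2 = 38/3.
Compute ||v||^2 = v·v = 13.
Deficit = 13 − 38/3 = 1/3 ≥ 0, confirming Bessel's inequality. (The deficit equals ||v − Σ <v,e_j> e_j||^2, the squared distance from v to span{e_j}.)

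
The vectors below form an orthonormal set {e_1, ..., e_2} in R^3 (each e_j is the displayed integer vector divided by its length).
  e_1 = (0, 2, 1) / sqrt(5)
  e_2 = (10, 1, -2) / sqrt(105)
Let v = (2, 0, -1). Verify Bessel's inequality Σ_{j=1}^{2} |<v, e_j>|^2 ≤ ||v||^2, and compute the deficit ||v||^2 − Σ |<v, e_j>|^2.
Σ |<v, e_j>|^2 = 101/21; ||v||^2 = 5; deficit = 4/21

Write each e_j = u_j / sqrt(<u_j, u_j>) where u_j is the displayed integer vector. Then <v, e_j> = <v, u_j> / sqrt(<u_j, u_j>), so |<v, e_j>|^2 = <v, u_j>^2 / <u_j, u_j>.
Coefficients: <v, e_1> = -1/sqrt(5), <v, e_2> = 22/sqrt(105).
Square and sum: Σ |<v, e_j>|^2 = 101/21.
Compute ||v||^2 = v·v = 5.
Deficit = 5 − 101/21 = 4/21 ≥ 0, confirming Bessel's inequality. (The deficit equals ||v − Σ <v,e_j> e_j||^2, the squared distance from v to span{e_j}.)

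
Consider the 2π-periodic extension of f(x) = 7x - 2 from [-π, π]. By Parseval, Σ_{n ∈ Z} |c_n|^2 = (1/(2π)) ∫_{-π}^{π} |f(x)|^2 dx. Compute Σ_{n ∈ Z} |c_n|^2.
Σ |c_n|^2 = 49π^2/3 + 4

Expand and integrate term by term over [-π, π]:
  ∫ (7x)^2 dx = 49·(2π^3/3); ∫ 2·7·(-2)·x dx = 0 (odd integrand); ∫ (-2)^2 dx = 4·2π.
So (1/(2π)) ∫_{-π}^{π} (7x - 2)^2 dx = 49π^2/3 + 4 = 49π^2/3 + 4.
Parseval ⇒ Σ |c_n|^2 = 49π^2/3 + 4.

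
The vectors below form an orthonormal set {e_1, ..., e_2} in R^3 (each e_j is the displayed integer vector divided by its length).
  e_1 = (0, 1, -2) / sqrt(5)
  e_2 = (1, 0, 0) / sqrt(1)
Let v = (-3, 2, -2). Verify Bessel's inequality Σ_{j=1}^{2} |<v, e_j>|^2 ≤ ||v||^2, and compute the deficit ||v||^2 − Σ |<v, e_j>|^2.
Σ |<v, e_j>|^2 = 81/5; ||v||^2 = 17; deficit = 4/5

Write each e_j = u_j / sqrt(<u_j, u_j>) where u_j is the displayed integer vector. Then <v, e_j> = <v, u_j> / sqrt(<u_j, u_j>), so |<v, e_j>|^2 = <v, u_j>^2 / <u_j, u_j>.
Coefficients: <v, e_1> = 6/sqrt(5), <v, e_2> = -3/sqrt(1).
Square and sum: Σ |<v, e_j>|^2 = 81/5.
Compute ||v||^2 = v·v = 17.
Deficit = 17 − 81/5 = 4/5 ≥ 0, confirming Bessel's inequality. (The deficit equals ||v − Σ <v,e_j> e_j||^2, the squared distance from v to span{e_j}.)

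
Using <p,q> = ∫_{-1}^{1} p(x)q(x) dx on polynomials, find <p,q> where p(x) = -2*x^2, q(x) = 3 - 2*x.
<p,q> = -4

Expand the product: p(x)·q(x) = 4*x^3 - 6*x^2.
∫_{-1}^{1} of each monomial x^k gives [2/(k+1) if k even, 0 if k odd]. Integrating term-by-term (or equivalently evaluating the antiderivative F(x) = x^4 - 2*x^3 at the endpoints):
  F(1) − F(−1) = -1 − (3) = -4.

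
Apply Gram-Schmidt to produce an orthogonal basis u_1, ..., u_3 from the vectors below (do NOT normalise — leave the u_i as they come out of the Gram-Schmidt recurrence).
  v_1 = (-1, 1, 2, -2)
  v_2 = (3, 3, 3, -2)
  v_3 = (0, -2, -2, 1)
Orthogonal basis:
  u_1 = (-1, 1, 2, -2)
  u_2 = (4, 2, 1, 0)
  u_3 = (12/35, -22/35, -4/35, -3/5)

Apply the Gram-Schmidt recurrence
  u_1 = v_1
  u_i = v_i − Σ_{j<i} ((v_i · u_j) / (u_j · u_j)) · u_j.

Step by step this gives:
  u_1 = (-1, 1, 2, -2)
  u_2 = (4, 2, 1, 0)
  u_3 = (12/35, -22/35, -4/35, -3/5)

Orthogonality check:
  u_2 · u_1 = 0 (should be 0)
  u_3 · u_1 = 0 (should be 0)
  u_3 · u_2 = 0 (should be 0)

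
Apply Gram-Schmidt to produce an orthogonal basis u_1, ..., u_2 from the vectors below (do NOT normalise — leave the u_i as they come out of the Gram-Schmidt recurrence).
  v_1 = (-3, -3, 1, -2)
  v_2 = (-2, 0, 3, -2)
Orthogonal basis:
  u_1 = (-3, -3, 1, -2)
  u_2 = (-7/23, 39/23, 56/23, -20/23)

Apply the Gram-Schmidt recurrence
  u_1 = v_1
  u_i = v_i − Σ_{j<i} ((v_i · u_j) / (u_j · u_j)) · u_j.

Step by step this gives:
  u_1 = (-3, -3, 1, -2)
  u_2 = (-7/23, 39/23, 56/23, -20/23)

Orthogonality check:
  u_2 · u_1 = 0 (should be 0)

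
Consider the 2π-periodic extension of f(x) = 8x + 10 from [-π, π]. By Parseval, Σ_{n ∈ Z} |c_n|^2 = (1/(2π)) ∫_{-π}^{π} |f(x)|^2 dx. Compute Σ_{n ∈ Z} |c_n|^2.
Σ |c_n|^2 = 64π^2/3 + 100

Expand and integrate term by term over [-π, π]:
  ∫ (8x)^2 dx = 64·(2π^3/3); ∫ 2·8·(10)·x dx = 0 (odd integrand); ∫ 10^2 dx = 100·2π.
So (1/(2π)) ∫_{-π}^{π} (8x + 10)^2 dx = 64π^2/3 + 100 = 64π^2/3 + 100.
Parseval ⇒ Σ |c_n|^2 = 64π^2/3 + 100.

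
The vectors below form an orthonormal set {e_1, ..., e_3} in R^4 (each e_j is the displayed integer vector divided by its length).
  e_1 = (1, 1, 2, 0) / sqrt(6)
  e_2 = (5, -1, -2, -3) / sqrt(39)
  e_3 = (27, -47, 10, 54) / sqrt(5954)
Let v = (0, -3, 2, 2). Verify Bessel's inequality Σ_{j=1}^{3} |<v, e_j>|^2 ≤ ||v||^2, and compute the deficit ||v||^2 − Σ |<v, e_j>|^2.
Σ |<v, e_j>|^2 = 3109/229; ||v||^2 = 17; deficit = 784/229

Write each e_j = u_j / sqrt(<u_j, u_j>) where u_j is the displayed integer vector. Then <v, e_j> = <v, u_j> / sqrt(<u_j, u_j>), so |<v, e_j>|^2 = <v, u_j>^2 / <u_j, u_j>.
Coefficients: <v, e_1> = 1/sqrt(6), <v, e_2> = -7/sqrt(39), <v, e_3> = 269/sqrt(5954).
Square and sum: Σ |<v, e_j>|^2 = 3109/229.
Compute ||v||^2 = v·v = 17.
Deficit = 17 − 3109/229 = 784/229 ≥ 0, confirming Bessel's inequality. (The deficit equals ||v − Σ <v,e_j> e_j||^2, the squared distance from v to span{e_j}.)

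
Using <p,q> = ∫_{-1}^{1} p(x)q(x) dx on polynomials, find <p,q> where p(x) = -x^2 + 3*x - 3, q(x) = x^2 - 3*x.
<p,q> = -42/5

Expand the product: p(x)·q(x) = -x^4 + 6*x^3 - 12*x^2 + 9*x.
∫_{-1}^{1} of each monomial x^k gives [2/(k+1) if k even, 0 if k odd]. Integrating term-by-term (or equivalently evaluating the antiderivative F(x) = -x^5/5 + 3*x^4/2 - 4*x^3 + 9*x^2/2 at the endpoints):
  F(1) − F(−1) = 9/5 − (51/5) = -42/5.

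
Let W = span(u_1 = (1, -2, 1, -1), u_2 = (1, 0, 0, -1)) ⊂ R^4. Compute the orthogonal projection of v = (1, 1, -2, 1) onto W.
proj_W(v) = (0, 8/5, -4/5, 0)

Set up U = [u_1 | ... | u_2] ∈ R^(4×2). The projector onto W = col(U) is P = U (U^T U)^(-1) U^T.
Compute U^T U =
  [7, 2]
  [2, 2],
and U^T v = (-4, 0).
Solve U^T U · c = U^T v for the coefficients: c = (-4/5, 4/5). The projection is proj_W(v) = U c.
Check: (v - proj_W(v)) · u_1 = 0  (should be 0).
Check: (v - proj_W(v)) · u_2 = 0  (should be 0).
Result: proj_W(v) = (0, 8/5, -4/5, 0).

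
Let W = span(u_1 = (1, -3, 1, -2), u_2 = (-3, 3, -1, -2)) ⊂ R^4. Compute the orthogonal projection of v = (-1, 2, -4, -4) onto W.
proj_W(v) = (-31/11, 21/11, -7/11, -34/11)

Set up U = [u_1 | ... | u_2] ∈ R^(4×2). The projector onto W = col(U) is P = U (U^T U)^(-1) U^T.
Compute U^T U =
  [15, -9]
  [-9, 23],
and U^T v = (-3, 21).
Solve U^T U · c = U^T v for the coefficients: c = (5/11, 12/11). The projection is proj_W(v) = U c.
Check: (v - proj_W(v)) · u_1 = 0  (should be 0).
Check: (v - proj_W(v)) · u_2 = 0  (should be 0).
Result: proj_W(v) = (-31/11, 21/11, -7/11, -34/11).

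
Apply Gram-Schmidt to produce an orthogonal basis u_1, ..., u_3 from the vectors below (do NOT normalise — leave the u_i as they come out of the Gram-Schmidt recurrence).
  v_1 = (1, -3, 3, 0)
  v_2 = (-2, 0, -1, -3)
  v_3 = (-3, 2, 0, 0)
Orthogonal basis:
  u_1 = (1, -3, 3, 0)
  u_2 = (-33/19, -15/19, -4/19, -3)
  u_3 = (-489/241, 194/241, 357/241, 207/241)

Apply the Gram-Schmidt recurrence
  u_1 = v_1
  u_i = v_i − Σ_{j<i} ((v_i · u_j) / (u_j · u_j)) · u_j.

Step by step this gives:
  u_1 = (1, -3, 3, 0)
  u_2 = (-33/19, -15/19, -4/19, -3)
  u_3 = (-489/241, 194/241, 357/241, 207/241)

Orthogonality check:
  u_2 · u_1 = 0 (should be 0)
  u_3 · u_1 = 0 (should be 0)
  u_3 · u_2 = 0 (should be 0)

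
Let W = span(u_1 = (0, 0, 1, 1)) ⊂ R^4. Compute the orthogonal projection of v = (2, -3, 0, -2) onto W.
proj_W(v) = (0, 0, -1, -1)

Set up U = [u_1 | ... | u_1] ∈ R^(4×1). The projector onto W = col(U) is P = U (U^T U)^(-1) U^T.
Compute U^T U =
  [2],
and U^T v = (-2).
Solve U^T U · c = U^T v for the coefficients: c = (-1). The projection is proj_W(v) = U c.
Check: (v - proj_W(v)) · u_1 = 0  (should be 0).
Result: proj_W(v) = (0, 0, -1, -1).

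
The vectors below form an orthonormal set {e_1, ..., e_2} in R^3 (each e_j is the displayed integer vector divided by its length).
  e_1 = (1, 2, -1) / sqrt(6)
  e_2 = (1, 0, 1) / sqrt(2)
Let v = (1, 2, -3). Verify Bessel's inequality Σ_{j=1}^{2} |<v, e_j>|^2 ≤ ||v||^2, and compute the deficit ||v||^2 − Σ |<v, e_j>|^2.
Σ |<v, e_j>|^2 = 38/3; ||v||^2 = 14; deficit = 4/3

Write each e_j = u_j / sqrt(<u_j, u_j>) where u_j is the displayed integer vector. Then <v, e_j> = <v, u_j> / sqrt(<u_j, u_j>), so |<v, e_j>|^2 = <v, u_j>^2 / <u_j, u_j>.
Coefficients: <v, e_1> = 8/sqrt(6), <v, e_2> = -2/sqrt(2).
Square and sum: Σ |<v, e_j>|^2 = 38/3.
Compute ||v||^2 = v·v = 14.
Deficit = 14 − 38/3 = 4/3 ≥ 0, confirming Bessel's inequality. (The deficit equals ||v − Σ <v,e_j> e_j||^2, the squared distance from v to span{e_j}.)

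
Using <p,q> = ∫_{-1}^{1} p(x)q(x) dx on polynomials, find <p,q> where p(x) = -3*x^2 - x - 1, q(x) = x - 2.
<p,q> = 22/3

Expand the product: p(x)·q(x) = -3*x^3 + 5*x^2 + x + 2.
∫_{-1}^{1} of each monomial x^k gives [2/(k+1) if k even, 0 if k odd]. Integrating term-by-term (or equivalently evaluating the antiderivative F(x) = -3*x^4/4 + 5*x^3/3 + x^2/2 + 2*x at the endpoints):
  F(1) − F(−1) = 41/12 − (-47/12) = 22/3.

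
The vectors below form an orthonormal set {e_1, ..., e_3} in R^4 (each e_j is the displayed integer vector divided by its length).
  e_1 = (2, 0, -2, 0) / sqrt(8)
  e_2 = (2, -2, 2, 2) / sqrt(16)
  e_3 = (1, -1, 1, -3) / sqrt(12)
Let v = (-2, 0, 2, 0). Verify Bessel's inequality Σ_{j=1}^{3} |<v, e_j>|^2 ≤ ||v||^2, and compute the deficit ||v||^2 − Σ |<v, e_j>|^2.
Σ |<v, e_j>|^2 = 8; ||v||^2 = 8; deficit = 0

Write each e_j = u_j / sqrt(<u_j, u_j>) where u_j is the displayed integer vector. Then <v, e_j> = <v, u_j> / sqrt(<u_j, u_j>), so |<v, e_j>|^2 = <v, u_j>^2 / <u_j, u_j>.
Coefficients: <v, e_1> = -8/sqrt(8), <v, e_2> = 0/sqrt(16), <v, e_3> = 0/sqrt(12).
Square and sum: Σ |<v, e_j>|^2 = 8.
Compute ||v||^2 = v·v = 8.
Deficit = 8 − 8 = 0 ≥ 0, confirming Bessel's inequality. (The deficit equals ||v − Σ <v,e_j> e_j||^2, the squared distance from v to span{e_j}.)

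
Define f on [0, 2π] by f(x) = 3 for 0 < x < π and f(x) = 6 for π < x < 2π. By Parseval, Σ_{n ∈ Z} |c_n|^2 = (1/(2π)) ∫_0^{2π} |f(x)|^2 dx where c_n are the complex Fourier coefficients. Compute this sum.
Σ |c_n|^2 = 45/2

Parseval equates the L^2 energy of f (normalised by 1/(2π)) with the ℓ^2 sum of its Fourier coefficients: (1/(2π)) ∫_0^{2π} |f|^2 = Σ |c_n|^2.
Compute the left side: (1/(2π)) [∫_0^π 3^2 dx + ∫_π^{2π} 6^2 dx] = (1/(2π)) · (9π + 36π) = (9 + 36)/2 = 45/2.
So Σ_{n ∈ Z} |c_n|^2 = 45/2.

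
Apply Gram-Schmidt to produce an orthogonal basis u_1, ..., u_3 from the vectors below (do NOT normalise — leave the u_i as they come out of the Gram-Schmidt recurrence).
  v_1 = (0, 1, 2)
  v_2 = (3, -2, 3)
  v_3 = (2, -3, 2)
Orthogonal basis:
  u_1 = (0, 1, 2)
  u_2 = (3, -14/5, 7/5)
  u_3 = (-35/47, -30/47, 15/47)

Apply the Gram-Schmidt recurrence
  u_1 = v_1
  u_i = v_i − Σ_{j<i} ((v_i · u_j) / (u_j · u_j)) · u_j.

Step by step this gives:
  u_1 = (0, 1, 2)
  u_2 = (3, -14/5, 7/5)
  u_3 = (-35/47, -30/47, 15/47)

Orthogonality check:
  u_2 · u_1 = 0 (should be 0)
  u_3 · u_1 = 0 (should be 0)
  u_3 · u_2 = 0 (should be 0)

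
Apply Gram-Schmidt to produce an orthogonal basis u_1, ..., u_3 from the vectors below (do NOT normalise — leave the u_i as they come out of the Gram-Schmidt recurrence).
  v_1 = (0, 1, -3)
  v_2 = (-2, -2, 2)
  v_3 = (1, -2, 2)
Orthogonal basis:
  u_1 = (0, 1, -3)
  u_2 = (-2, -6/5, -2/5)
  u_3 = (6/7, -9/7, -3/7)

Apply the Gram-Schmidt recurrence
  u_1 = v_1
  u_i = v_i − Σ_{j<i} ((v_i · u_j) / (u_j · u_j)) · u_j.

Step by step this gives:
  u_1 = (0, 1, -3)
  u_2 = (-2, -6/5, -2/5)
  u_3 = (6/7, -9/7, -3/7)

Orthogonality check:
  u_2 · u_1 = 0 (should be 0)
  u_3 · u_1 = 0 (should be 0)
  u_3 · u_2 = 0 (should be 0)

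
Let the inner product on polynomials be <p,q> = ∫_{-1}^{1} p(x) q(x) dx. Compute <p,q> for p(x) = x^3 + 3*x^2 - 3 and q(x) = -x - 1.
<p,q> = 18/5

Expand the product: p(x)·q(x) = -x^4 - 4*x^3 - 3*x^2 + 3*x + 3.
∫_{-1}^{1} of each monomial x^k gives [2/(k+1) if k even, 0 if k odd]. Integrating term-by-term (or equivalently evaluating the antiderivative F(x) = -x^5/5 - x^4 - x^3 + 3*x^2/2 + 3*x at the endpoints):
  F(1) − F(−1) = 23/10 − (-13/10) = 18/5.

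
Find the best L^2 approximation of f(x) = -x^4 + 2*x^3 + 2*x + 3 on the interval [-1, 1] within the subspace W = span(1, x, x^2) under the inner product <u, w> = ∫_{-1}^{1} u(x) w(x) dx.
g(x) = -6*x^2/7 + 16*x/5 + 108/35

The best approximation g ∈ W is the orthogonal projection of f onto W. Writing g = a_0 + a_1 x + a_2 x^2, the coefficients solve the normal equations G · a = b where
  G_{ij} = <φ_i, φ_j> and b_i = <f, φ_i>, with φ_0 = 1, φ_1 = x, φ_2 = x^2.
G =
  [2, 0, 2/3]
  [0, 2/3, 0]
  [2/3, 0, 2/5],
b = (28/5, 32/15, 12/7).
Solving gives a_0 = 108/35, a_1 = 16/5, a_2 = -6/7, so
  g(x) = -6*x^2/7 + 16*x/5 + 108/35.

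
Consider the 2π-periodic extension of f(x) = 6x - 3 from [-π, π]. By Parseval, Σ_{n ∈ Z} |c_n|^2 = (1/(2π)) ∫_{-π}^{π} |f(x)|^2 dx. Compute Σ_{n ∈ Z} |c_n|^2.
Σ |c_n|^2 = 12π^2 + 9

Expand and integrate term by term over [-π, π]:
  ∫ (6x)^2 dx = 36·(2π^3/3); ∫ 2·6·(-3)·x dx = 0 (odd integrand); ∫ (-3)^2 dx = 9·2π.
So (1/(2π)) ∫_{-π}^{π} (6x - 3)^2 dx = 36π^2/3 + 9 = 12π^2 + 9.
Parseval ⇒ Σ |c_n|^2 = 12π^2 + 9.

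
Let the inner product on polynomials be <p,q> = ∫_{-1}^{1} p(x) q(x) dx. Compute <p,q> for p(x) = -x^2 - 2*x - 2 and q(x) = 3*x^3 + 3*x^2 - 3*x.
<p,q> = -18/5

Expand the product: p(x)·q(x) = -3*x^5 - 9*x^4 - 9*x^3 + 6*x.
∫_{-1}^{1} of each monomial x^k gives [2/(k+1) if k even, 0 if k odd]. Integrating term-by-term (or equivalently evaluating the antiderivative F(x) = -x^6/2 - 9*x^5/5 - 9*x^4/4 + 3*x^2 at the endpoints):
  F(1) − F(−1) = -31/20 − (41/20) = -18/5.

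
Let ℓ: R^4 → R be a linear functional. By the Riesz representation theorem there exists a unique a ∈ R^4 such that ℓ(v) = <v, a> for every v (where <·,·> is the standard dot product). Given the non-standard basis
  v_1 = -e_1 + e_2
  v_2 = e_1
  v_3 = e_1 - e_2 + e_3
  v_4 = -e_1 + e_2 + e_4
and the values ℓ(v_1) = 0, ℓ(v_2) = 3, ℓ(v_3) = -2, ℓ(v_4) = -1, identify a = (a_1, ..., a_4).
a = (3, 3, -2, -1)

Write a = (a_1, ..., a_4) in the standard basis. For each basis vector v_i, ℓ(v_i) = <v_i, a> is a linear equation in the a_j's. Collect the n equations into a matrix system V a = ℓ, where row i of V is v_i (expressed in the standard basis). Since V is invertible (lower-triangular with 1s on the diagonal, up to permutation), solve by back-substitution:
  V =
[[-1, 1, 0, 0],
 [1, 0, 0, 0],
 [1, -1, 1, 0],
 [-1, 1, 0, 1]]
  V a = (0, 3, -2, -1)
Solving gives a = (3, 3, -2, -1).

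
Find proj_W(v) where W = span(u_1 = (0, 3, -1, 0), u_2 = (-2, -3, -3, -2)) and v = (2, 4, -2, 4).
proj_W(v) = (6/7, 33/7, 1/7, 6/7)

Set up U = [u_1 | ... | u_2] ∈ R^(4×2). The projector onto W = col(U) is P = U (U^T U)^(-1) U^T.
Compute U^T U =
  [10, -6]
  [-6, 26],
and U^T v = (14, -18).
Solve U^T U · c = U^T v for the coefficients: c = (8/7, -3/7). The projection is proj_W(v) = U c.
Check: (v - proj_W(v)) · u_1 = 0  (should be 0).
Check: (v - proj_W(v)) · u_2 = 0  (should be 0).
Result: proj_W(v) = (6/7, 33/7, 1/7, 6/7).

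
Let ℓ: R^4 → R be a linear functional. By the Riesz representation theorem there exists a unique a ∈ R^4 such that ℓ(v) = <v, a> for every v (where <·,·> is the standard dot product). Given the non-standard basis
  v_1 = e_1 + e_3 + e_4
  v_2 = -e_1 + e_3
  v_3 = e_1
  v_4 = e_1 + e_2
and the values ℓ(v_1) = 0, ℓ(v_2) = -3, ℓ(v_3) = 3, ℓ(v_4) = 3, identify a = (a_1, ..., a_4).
a = (3, 0, 0, -3)

Write a = (a_1, ..., a_4) in the standard basis. For each basis vector v_i, ℓ(v_i) = <v_i, a> is a linear equation in the a_j's. Collect the n equations into a matrix system V a = ℓ, where row i of V is v_i (expressed in the standard basis). Since V is invertible (lower-triangular with 1s on the diagonal, up to permutation), solve by back-substitution:
  V =
[[1, 0, 1, 1],
 [-1, 0, 1, 0],
 [1, 0, 0, 0],
 [1, 1, 0, 0]]
  V a = (0, -3, 3, 3)
Solving gives a = (3, 0, 0, -3).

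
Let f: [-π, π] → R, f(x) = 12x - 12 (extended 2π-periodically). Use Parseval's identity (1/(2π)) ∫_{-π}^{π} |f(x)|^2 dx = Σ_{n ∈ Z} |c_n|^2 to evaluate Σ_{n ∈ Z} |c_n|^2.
Σ |c_n|^2 = 48π^2 + 144

Expand and integrate term by term over [-π, π]:
  ∫ (12x)^2 dx = 144·(2π^3/3); ∫ 2·12·(-12)·x dx = 0 (odd integrand); ∫ (-12)^2 dx = 144·2π.
So (1/(2π)) ∫_{-π}^{π} (12x - 12)^2 dx = 144π^2/3 + 144 = 48π^2 + 144.
Parseval ⇒ Σ |c_n|^2 = 48π^2 + 144.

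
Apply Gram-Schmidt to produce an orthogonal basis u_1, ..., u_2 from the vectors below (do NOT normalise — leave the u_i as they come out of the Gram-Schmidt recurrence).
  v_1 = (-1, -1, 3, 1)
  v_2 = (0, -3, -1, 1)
Orthogonal basis:
  u_1 = (-1, -1, 3, 1)
  u_2 = (1/12, -35/12, -5/4, 11/12)

Apply the Gram-Schmidt recurrence
  u_1 = v_1
  u_i = v_i − Σ_{j<i} ((v_i · u_j) / (u_j · u_j)) · u_j.

Step by step this gives:
  u_1 = (-1, -1, 3, 1)
  u_2 = (1/12, -35/12, -5/4, 11/12)

Orthogonality check:
  u_2 · u_1 = 0 (should be 0)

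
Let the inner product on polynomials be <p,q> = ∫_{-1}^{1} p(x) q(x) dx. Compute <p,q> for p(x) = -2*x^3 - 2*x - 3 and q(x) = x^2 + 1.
<p,q> = -8

Expand the product: p(x)·q(x) = -2*x^5 - 4*x^3 - 3*x^2 - 2*x - 3.
∫_{-1}^{1} of each monomial x^k gives [2/(k+1) if k even, 0 if k odd]. Integrating term-by-term (or equivalently evaluating the antiderivative F(x) = -x^6/3 - x^4 - x^3 - x^2 - 3*x at the endpoints):
  F(1) − F(−1) = -19/3 − (5/3) = -8.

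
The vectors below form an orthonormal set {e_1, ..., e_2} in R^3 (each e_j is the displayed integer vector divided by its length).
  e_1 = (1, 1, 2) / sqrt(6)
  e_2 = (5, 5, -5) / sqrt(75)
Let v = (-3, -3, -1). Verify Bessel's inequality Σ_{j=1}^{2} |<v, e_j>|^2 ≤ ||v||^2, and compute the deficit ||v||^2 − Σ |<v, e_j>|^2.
Σ |<v, e_j>|^2 = 19; ||v||^2 = 19; deficit = 0

Write each e_j = u_j / sqrt(<u_j, u_j>) where u_j is the displayed integer vector. Then <v, e_j> = <v, u_j> / sqrt(<u_j, u_j>), so |<v, e_j>|^2 = <v, u_j>^2 / <u_j, u_j>.
Coefficients: <v, e_1> = -8/sqrt(6), <v, e_2> = -25/sqrt(75).
Square and sum: Σ |<v, e_j>|^2 = 19.
Compute ||v||^2 = v·v = 19.
Deficit = 19 − 19 = 0 ≥ 0, confirming Bessel's inequality. (The deficit equals ||v − Σ <v,e_j> e_j||^2, the squared distance from v to span{e_j}.)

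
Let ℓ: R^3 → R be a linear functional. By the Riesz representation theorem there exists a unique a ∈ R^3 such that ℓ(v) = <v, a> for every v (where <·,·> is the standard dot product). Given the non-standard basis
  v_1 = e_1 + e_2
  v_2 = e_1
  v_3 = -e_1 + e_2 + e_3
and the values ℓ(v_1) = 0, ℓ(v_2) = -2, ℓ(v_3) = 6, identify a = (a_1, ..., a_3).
a = (-2, 2, 2)

Write a = (a_1, ..., a_3) in the standard basis. For each basis vector v_i, ℓ(v_i) = <v_i, a> is a linear equation in the a_j's. Collect the n equations into a matrix system V a = ℓ, where row i of V is v_i (expressed in the standard basis). Since V is invertible (lower-triangular with 1s on the diagonal, up to permutation), solve by back-substitution:
  V =
[[1, 1, 0],
 [1, 0, 0],
 [-1, 1, 1]]
  V a = (0, -2, 6)
Solving gives a = (-2, 2, 2).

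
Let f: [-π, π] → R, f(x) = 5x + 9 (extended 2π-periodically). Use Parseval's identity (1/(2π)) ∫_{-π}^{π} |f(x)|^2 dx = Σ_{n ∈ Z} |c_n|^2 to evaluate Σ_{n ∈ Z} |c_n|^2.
Σ |c_n|^2 = 25π^2/3 + 81

Expand and integrate term by term over [-π, π]:
  ∫ (5x)^2 dx = 25·(2π^3/3); ∫ 2·5·(9)·x dx = 0 (odd integrand); ∫ 9^2 dx = 81·2π.
So (1/(2π)) ∫_{-π}^{π} (5x + 9)^2 dx = 25π^2/3 + 81 = 25π^2/3 + 81.
Parseval ⇒ Σ |c_n|^2 = 25π^2/3 + 81.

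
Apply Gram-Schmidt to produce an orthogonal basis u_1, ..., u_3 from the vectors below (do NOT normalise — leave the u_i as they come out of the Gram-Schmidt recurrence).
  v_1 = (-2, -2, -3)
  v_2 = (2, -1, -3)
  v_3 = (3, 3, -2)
Orthogonal basis:
  u_1 = (-2, -2, -3)
  u_2 = (48/17, -3/17, -30/17)
  u_3 = (-13/21, 52/21, -26/21)

Apply the Gram-Schmidt recurrence
  u_1 = v_1
  u_i = v_i − Σ_{j<i} ((v_i · u_j) / (u_j · u_j)) · u_j.

Step by step this gives:
  u_1 = (-2, -2, -3)
  u_2 = (48/17, -3/17, -30/17)
  u_3 = (-13/21, 52/21, -26/21)

Orthogonality check:
  u_2 · u_1 = 0 (should be 0)
  u_3 · u_1 = 0 (should be 0)
  u_3 · u_2 = 0 (should be 0)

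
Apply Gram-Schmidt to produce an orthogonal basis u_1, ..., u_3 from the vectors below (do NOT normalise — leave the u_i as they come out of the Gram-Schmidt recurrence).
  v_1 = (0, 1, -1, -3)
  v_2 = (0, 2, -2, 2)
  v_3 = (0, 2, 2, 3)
Orthogonal basis:
  u_1 = (0, 1, -1, -3)
  u_2 = (0, 24/11, -24/11, 16/11)
  u_3 = (0, 2, 2, 0)

Apply the Gram-Schmidt recurrence
  u_1 = v_1
  u_i = v_i − Σ_{j<i} ((v_i · u_j) / (u_j · u_j)) · u_j.

Step by step this gives:
  u_1 = (0, 1, -1, -3)
  u_2 = (0, 24/11, -24/11, 16/11)
  u_3 = (0, 2, 2, 0)

Orthogonality check:
  u_2 · u_1 = 0 (should be 0)
  u_3 · u_1 = 0 (should be 0)
  u_3 · u_2 = 0 (should be 0)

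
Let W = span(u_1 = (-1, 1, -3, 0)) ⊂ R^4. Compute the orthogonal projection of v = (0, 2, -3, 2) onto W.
proj_W(v) = (-1, 1, -3, 0)

Set up U = [u_1 | ... | u_1] ∈ R^(4×1). The projector onto W = col(U) is P = U (U^T U)^(-1) U^T.
Compute U^T U =
  [11],
and U^T v = (11).
Solve U^T U · c = U^T v for the coefficients: c = (1). The projection is proj_W(v) = U c.
Check: (v - proj_W(v)) · u_1 = 0  (should be 0).
Result: proj_W(v) = (-1, 1, -3, 0).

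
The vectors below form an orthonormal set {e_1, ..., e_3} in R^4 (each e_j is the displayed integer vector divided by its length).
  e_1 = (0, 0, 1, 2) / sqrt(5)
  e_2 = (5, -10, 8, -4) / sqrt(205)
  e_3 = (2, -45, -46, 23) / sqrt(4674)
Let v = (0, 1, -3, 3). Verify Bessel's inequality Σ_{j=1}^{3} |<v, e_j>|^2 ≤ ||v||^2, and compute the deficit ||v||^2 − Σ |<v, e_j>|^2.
Σ |<v, e_j>|^2 = 337/19; ||v||^2 = 19; deficit = 24/19

Write each e_j = u_j / sqrt(<u_j, u_j>) where u_j is the displayed integer vector. Then <v, e_j> = <v, u_j> / sqrt(<u_j, u_j>), so |<v, e_j>|^2 = <v, u_j>^2 / <u_j, u_j>.
Coefficients: <v, e_1> = 3/sqrt(5), <v, e_2> = -46/sqrt(205), <v, e_3> = 162/sqrt(4674).
Square and sum: Σ |<v, e_j>|^2 = 337/19.
Compute ||v||^2 = v·v = 19.
Deficit = 19 − 337/19 = 24/19 ≥ 0, confirming Bessel's inequality. (The deficit equals ||v − Σ <v,e_j> e_j||^2, the squared distance from v to span{e_j}.)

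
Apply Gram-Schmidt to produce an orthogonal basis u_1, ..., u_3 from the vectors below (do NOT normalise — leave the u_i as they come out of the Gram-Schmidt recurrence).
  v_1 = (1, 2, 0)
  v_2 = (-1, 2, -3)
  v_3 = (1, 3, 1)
Orthogonal basis:
  u_1 = (1, 2, 0)
  u_2 = (-8/5, 4/5, -3)
  u_3 = (-42/61, 21/61, 28/61)

Apply the Gram-Schmidt recurrence
  u_1 = v_1
  u_i = v_i − Σ_{j<i} ((v_i · u_j) / (u_j · u_j)) · u_j.

Step by step this gives:
  u_1 = (1, 2, 0)
  u_2 = (-8/5, 4/5, -3)
  u_3 = (-42/61, 21/61, 28/61)

Orthogonality check:
  u_2 · u_1 = 0 (should be 0)
  u_3 · u_1 = 0 (should be 0)
  u_3 · u_2 = 0 (should be 0)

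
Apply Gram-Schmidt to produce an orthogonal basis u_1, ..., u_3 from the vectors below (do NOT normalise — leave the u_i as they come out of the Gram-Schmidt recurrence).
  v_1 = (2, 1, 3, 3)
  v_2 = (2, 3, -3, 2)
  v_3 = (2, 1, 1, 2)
Orthogonal basis:
  u_1 = (2, 1, 3, 3)
  u_2 = (38/23, 65/23, -81/23, 34/23)
  u_3 = (122/291, -67/291, -5/97, -44/291)

Apply the Gram-Schmidt recurrence
  u_1 = v_1
  u_i = v_i − Σ_{j<i} ((v_i · u_j) / (u_j · u_j)) · u_j.

Step by step this gives:
  u_1 = (2, 1, 3, 3)
  u_2 = (38/23, 65/23, -81/23, 34/23)
  u_3 = (122/291, -67/291, -5/97, -44/291)

Orthogonality check:
  u_2 · u_1 = 0 (should be 0)
  u_3 · u_1 = 0 (should be 0)
  u_3 · u_2 = 0 (should be 0)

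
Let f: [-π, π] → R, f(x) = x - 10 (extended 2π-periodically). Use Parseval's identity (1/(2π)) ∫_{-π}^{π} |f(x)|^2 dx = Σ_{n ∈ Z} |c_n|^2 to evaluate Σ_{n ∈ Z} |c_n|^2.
Σ |c_n|^2 = π^2/3 + 100

Expand and integrate term by term over [-π, π]:
  ∫ (x)^2 dx = 1·(2π^3/3); ∫ 2·1·(-10)·x dx = 0 (odd integrand); ∫ (-10)^2 dx = 100·2π.
So (1/(2π)) ∫_{-π}^{π} (x - 10)^2 dx = 1π^2/3 + 100 = π^2/3 + 100.
Parseval ⇒ Σ |c_n|^2 = π^2/3 + 100.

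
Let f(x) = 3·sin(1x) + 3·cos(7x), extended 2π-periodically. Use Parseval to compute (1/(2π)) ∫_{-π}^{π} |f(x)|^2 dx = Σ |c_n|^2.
Σ |c_n|^2 = 9

Expand |f|^2 and use orthogonality of {sin(nx), cos(mx)} on [-π, π]:
  ∫_{-π}^{π} sin(nx)^2 dx = π, ∫ cos(mx)^2 dx = π, and cross terms integrate to 0.
So ∫_{-π}^{π} f(x)^2 dx = 3^2 · π + 3^2 · π = (9 + 9)π.
Divide by 2π: (9 + 9)/2 = 9.
By Parseval, this equals Σ |c_n|^2.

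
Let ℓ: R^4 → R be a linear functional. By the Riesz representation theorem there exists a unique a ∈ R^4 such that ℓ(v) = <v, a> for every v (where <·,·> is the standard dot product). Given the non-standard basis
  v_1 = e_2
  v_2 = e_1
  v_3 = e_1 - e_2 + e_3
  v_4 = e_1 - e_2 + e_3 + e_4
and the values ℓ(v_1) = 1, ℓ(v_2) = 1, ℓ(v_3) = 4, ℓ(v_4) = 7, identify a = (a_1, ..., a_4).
a = (1, 1, 4, 3)

Write a = (a_1, ..., a_4) in the standard basis. For each basis vector v_i, ℓ(v_i) = <v_i, a> is a linear equation in the a_j's. Collect the n equations into a matrix system V a = ℓ, where row i of V is v_i (expressed in the standard basis). Since V is invertible (lower-triangular with 1s on the diagonal, up to permutation), solve by back-substitution:
  V =
[[0, 1, 0, 0],
 [1, 0, 0, 0],
 [1, -1, 1, 0],
 [1, -1, 1, 1]]
  V a = (1, 1, 4, 7)
Solving gives a = (1, 1, 4, 3).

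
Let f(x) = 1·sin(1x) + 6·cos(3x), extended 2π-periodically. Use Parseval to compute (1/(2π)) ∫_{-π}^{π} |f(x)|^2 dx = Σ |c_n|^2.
Σ |c_n|^2 = 37/2

Expand |f|^2 and use orthogonality of {sin(nx), cos(mx)} on [-π, π]:
  ∫_{-π}^{π} sin(nx)^2 dx = π, ∫ cos(mx)^2 dx = π, and cross terms integrate to 0.
So ∫_{-π}^{π} f(x)^2 dx = 1^2 · π + 6^2 · π = (1 + 36)π.
Divide by 2π: (1 + 36)/2 = 37/2.
By Parseval, this equals Σ |c_n|^2.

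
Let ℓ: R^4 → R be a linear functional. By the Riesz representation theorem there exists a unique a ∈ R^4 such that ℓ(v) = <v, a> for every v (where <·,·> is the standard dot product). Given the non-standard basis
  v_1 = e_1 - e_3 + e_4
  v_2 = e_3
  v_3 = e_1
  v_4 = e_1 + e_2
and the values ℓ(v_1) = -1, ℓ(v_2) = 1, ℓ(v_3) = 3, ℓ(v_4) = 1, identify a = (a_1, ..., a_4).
a = (3, -2, 1, -3)

Write a = (a_1, ..., a_4) in the standard basis. For each basis vector v_i, ℓ(v_i) = <v_i, a> is a linear equation in the a_j's. Collect the n equations into a matrix system V a = ℓ, where row i of V is v_i (expressed in the standard basis). Since V is invertible (lower-triangular with 1s on the diagonal, up to permutation), solve by back-substitution:
  V =
[[1, 0, -1, 1],
 [0, 0, 1, 0],
 [1, 0, 0, 0],
 [1, 1, 0, 0]]
  V a = (-1, 1, 3, 1)
Solving gives a = (3, -2, 1, -3).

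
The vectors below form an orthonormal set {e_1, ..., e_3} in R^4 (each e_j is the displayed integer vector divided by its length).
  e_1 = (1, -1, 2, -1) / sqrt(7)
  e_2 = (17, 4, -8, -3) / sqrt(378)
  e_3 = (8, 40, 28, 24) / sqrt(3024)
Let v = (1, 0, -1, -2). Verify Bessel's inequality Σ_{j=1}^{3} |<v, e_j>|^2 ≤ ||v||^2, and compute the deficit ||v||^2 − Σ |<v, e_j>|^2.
Σ |<v, e_j>|^2 = 59/14; ||v||^2 = 6; deficit = 25/14

Write each e_j = u_j / sqrt(<u_j, u_j>) where u_j is the displayed integer vector. Then <v, e_j> = <v, u_j> / sqrt(<u_j, u_j>), so |<v, e_j>|^2 = <v, u_j>^2 / <u_j, u_j>.
Coefficients: <v, e_1> = 1/sqrt(7), <v, e_2> = 31/sqrt(378), <v, e_3> = -68/sqrt(3024).
Square and sum: Σ |<v, e_j>|^2 = 59/14.
Compute ||v||^2 = v·v = 6.
Deficit = 6 − 59/14 = 25/14 ≥ 0, confirming Bessel's inequality. (The deficit equals ||v − Σ <v,e_j> e_j||^2, the squared distance from v to span{e_j}.)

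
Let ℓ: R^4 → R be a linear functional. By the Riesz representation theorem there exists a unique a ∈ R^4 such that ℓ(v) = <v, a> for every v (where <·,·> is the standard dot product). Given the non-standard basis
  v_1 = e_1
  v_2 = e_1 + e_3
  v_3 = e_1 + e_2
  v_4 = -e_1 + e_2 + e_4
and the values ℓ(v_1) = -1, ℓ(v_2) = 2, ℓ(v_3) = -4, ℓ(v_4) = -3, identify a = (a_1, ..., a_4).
a = (-1, -3, 3, -1)

Write a = (a_1, ..., a_4) in the standard basis. For each basis vector v_i, ℓ(v_i) = <v_i, a> is a linear equation in the a_j's. Collect the n equations into a matrix system V a = ℓ, where row i of V is v_i (expressed in the standard basis). Since V is invertible (lower-triangular with 1s on the diagonal, up to permutation), solve by back-substitution:
  V =
[[1, 0, 0, 0],
 [1, 0, 1, 0],
 [1, 1, 0, 0],
 [-1, 1, 0, 1]]
  V a = (-1, 2, -4, -3)
Solving gives a = (-1, -3, 3, -1).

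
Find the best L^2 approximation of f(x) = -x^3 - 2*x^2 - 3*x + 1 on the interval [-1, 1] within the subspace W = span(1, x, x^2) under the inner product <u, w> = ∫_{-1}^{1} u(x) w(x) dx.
g(x) = -2*x^2 - 18*x/5 + 1

The best approximation g ∈ W is the orthogonal projection of f onto W. Writing g = a_0 + a_1 x + a_2 x^2, the coefficients solve the normal equations G · a = b where
  G_{ij} = <φ_i, φ_j> and b_i = <f, φ_i>, with φ_0 = 1, φ_1 = x, φ_2 = x^2.
G =
  [2, 0, 2/3]
  [0, 2/3, 0]
  [2/3, 0, 2/5],
b = (2/3, -12/5, -2/15).
Solving gives a_0 = 1, a_1 = -18/5, a_2 = -2, so
  g(x) = -2*x^2 - 18*x/5 + 1.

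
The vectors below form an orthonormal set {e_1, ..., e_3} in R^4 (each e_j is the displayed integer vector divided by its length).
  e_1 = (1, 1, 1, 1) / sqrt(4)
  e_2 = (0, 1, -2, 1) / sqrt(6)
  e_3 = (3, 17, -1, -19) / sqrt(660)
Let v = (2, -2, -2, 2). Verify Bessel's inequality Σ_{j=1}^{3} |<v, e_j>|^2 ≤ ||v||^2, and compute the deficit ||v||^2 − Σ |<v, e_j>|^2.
Σ |<v, e_j>|^2 = 488/55; ||v||^2 = 16; deficit = 392/55

Write each e_j = u_j / sqrt(<u_j, u_j>) where u_j is the displayed integer vector. Then <v, e_j> = <v, u_j> / sqrt(<u_j, u_j>), so |<v, e_j>|^2 = <v, u_j>^2 / <u_j, u_j>.
Coefficients: <v, e_1> = 0/sqrt(4), <v, e_2> = 4/sqrt(6), <v, e_3> = -64/sqrt(660).
Square and sum: Σ |<v, e_j>|^2 = 488/55.
Compute ||v||^2 = v·v = 16.
Deficit = 16 − 488/55 = 392/55 ≥ 0, confirming Bessel's inequality. (The deficit equals ||v − Σ <v,e_j> e_j||^2, the squared distance from v to span{e_j}.)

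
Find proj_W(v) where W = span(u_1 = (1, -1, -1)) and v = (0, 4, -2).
proj_W(v) = (-2/3, 2/3, 2/3)

Set up U = [u_1 | ... | u_1] ∈ R^(3×1). The projector onto W = col(U) is P = U (U^T U)^(-1) U^T.
Compute U^T U =
  [3],
and U^T v = (-2).
Solve U^T U · c = U^T v for the coefficients: c = (-2/3). The projection is proj_W(v) = U c.
Check: (v - proj_W(v)) · u_1 = 0  (should be 0).
Result: proj_W(v) = (-2/3, 2/3, 2/3).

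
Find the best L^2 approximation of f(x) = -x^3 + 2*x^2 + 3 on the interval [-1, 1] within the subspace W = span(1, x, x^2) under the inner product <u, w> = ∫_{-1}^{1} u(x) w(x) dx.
g(x) = 2*x^2 - 3*x/5 + 3

The best approximation g ∈ W is the orthogonal projection of f onto W. Writing g = a_0 + a_1 x + a_2 x^2, the coefficients solve the normal equations G · a = b where
  G_{ij} = <φ_i, φ_j> and b_i = <f, φ_i>, with φ_0 = 1, φ_1 = x, φ_2 = x^2.
G =
  [2, 0, 2/3]
  [0, 2/3, 0]
  [2/3, 0, 2/5],
b = (22/3, -2/5, 14/5).
Solving gives a_0 = 3, a_1 = -3/5, a_2 = 2, so
  g(x) = 2*x^2 - 3*x/5 + 3.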